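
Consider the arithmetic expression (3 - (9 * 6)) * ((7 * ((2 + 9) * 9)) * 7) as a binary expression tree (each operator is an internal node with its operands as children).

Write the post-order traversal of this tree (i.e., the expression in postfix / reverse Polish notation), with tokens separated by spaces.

3 9 6 * - 7 2 9 + 9 * * 7 * *

Post-order on an expression tree gives postfix notation: for each operator, emit left operand, right operand, then the operator.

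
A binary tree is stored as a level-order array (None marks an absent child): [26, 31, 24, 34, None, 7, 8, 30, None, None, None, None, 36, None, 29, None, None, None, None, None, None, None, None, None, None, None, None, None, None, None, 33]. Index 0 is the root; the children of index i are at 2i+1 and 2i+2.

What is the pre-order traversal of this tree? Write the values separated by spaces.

Pre-order visits the node, then its left subtree, then its right subtree.
Visit 26.
At 26: go left to 31.
  Visit 31.
  At 31: go left to 34.
    Visit 34.
    At 34: go left to 30.
      30 is a leaf — visit 30.
    At 34: no right child.
  At 31: no right child.
At 26: go right to 24.
  Visit 24.
  At 24: go left to 7.
    Visit 7.
    At 7: no left child.
    At 7: go right to 36.
      36 is a leaf — visit 36.
  At 24: go right to 8.
    Visit 8.
    At 8: no left child.
    At 8: go right to 29.
      Visit 29.
      At 29: no left child.
      At 29: go right to 33.
        33 is a leaf — visit 33.

26 31 34 30 24 7 36 8 29 33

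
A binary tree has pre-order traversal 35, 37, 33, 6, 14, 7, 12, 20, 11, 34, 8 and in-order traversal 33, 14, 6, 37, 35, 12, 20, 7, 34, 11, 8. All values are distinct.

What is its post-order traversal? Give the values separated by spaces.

14 6 33 37 20 12 34 8 11 7 35

The first element of pre-order is the root; it splits in-order into left and right subtrees.
Root 35: left subtree has 4 nodes {33, 14, 6, 37}, right has 6 {12, 20, 7, 34, 11, 8}.
  Root 37: left subtree has 3 nodes {33, 14, 6}, right has 0 { }.
    Root 33: left subtree has 0 nodes { }, right has 2 {14, 6}.
      Root 6: left subtree has 1 node {14}, right has 0 { }.
  Root 7: left subtree has 2 nodes {12, 20}, right has 3 {34, 11, 8}.
    Root 12: left subtree has 0 nodes { }, right has 1 {20}.
    Root 11: left subtree has 1 node {34}, right has 1 {8}.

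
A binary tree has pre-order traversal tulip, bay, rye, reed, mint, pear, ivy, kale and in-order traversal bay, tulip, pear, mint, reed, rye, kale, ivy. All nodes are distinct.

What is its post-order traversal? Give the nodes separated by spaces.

The first element of pre-order is the root; it splits in-order into left and right subtrees.
Root tulip: left subtree has 1 node {bay}, right has 6 {pear, mint, reed, rye, kale, ivy}.
  Root rye: left subtree has 3 nodes {pear, mint, reed}, right has 2 {kale, ivy}.
    Root reed: left subtree has 2 nodes {pear, mint}, right has 0 { }.
      Root mint: left subtree has 1 node {pear}, right has 0 { }.
    Root ivy: left subtree has 1 node {kale}, right has 0 { }.

bay pear mint reed kale ivy rye tulip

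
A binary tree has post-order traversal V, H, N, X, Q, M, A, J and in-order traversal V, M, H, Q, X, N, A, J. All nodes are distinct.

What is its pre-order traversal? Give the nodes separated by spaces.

J A M V Q H X N

The last element of post-order is the root; it splits in-order into left and right subtrees.
Root J: left subtree has 7 nodes {V, M, H, Q, X, N, A}, right has 0 { }.
  Root A: left subtree has 6 nodes {V, M, H, Q, X, N}, right has 0 { }.
    Root M: left subtree has 1 node {V}, right has 4 {H, Q, X, N}.
      Root Q: left subtree has 1 node {H}, right has 2 {X, N}.
        Root X: left subtree has 0 nodes { }, right has 1 {N}.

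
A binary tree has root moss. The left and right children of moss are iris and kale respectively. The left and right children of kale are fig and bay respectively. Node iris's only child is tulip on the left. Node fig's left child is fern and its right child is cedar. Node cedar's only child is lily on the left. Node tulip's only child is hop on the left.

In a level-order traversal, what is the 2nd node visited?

iris

Level-order visits nodes level by level from the root, left to right within each level.
Level 0: moss
Level 1: iris, kale
Level 2: tulip, fig, bay
Level 3: hop, fern, cedar
Level 4: lily
Full level-order sequence: moss, iris, kale, tulip, fig, bay, hop, fern, cedar, lily.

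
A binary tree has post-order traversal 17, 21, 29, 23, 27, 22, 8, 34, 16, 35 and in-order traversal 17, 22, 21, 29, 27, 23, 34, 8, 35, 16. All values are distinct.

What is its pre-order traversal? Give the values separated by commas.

The last element of post-order is the root; it splits in-order into left and right subtrees.
Root 35: left subtree has 8 nodes {17, 22, 21, 29, 27, 23, 34, 8}, right has 1 {16}.
  Root 34: left subtree has 6 nodes {17, 22, 21, 29, 27, 23}, right has 1 {8}.
    Root 22: left subtree has 1 node {17}, right has 4 {21, 29, 27, 23}.
      Root 27: left subtree has 2 nodes {21, 29}, right has 1 {23}.
        Root 29: left subtree has 1 node {21}, right has 0 { }.

35, 34, 22, 17, 27, 29, 21, 23, 8, 16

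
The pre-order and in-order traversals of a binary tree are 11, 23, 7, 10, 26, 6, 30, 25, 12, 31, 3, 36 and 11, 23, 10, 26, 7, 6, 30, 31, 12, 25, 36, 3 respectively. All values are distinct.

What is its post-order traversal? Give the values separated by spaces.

The first element of pre-order is the root; it splits in-order into left and right subtrees.
Root 11: left subtree has 0 nodes { }, right has 11 {23, 10, 26, 7, 6, 30, 31, 12, 25, 36, 3}.
  Root 23: left subtree has 0 nodes { }, right has 10 {10, 26, 7, 6, 30, 31, 12, 25, 36, 3}.
    Root 7: left subtree has 2 nodes {10, 26}, right has 7 {6, 30, 31, 12, 25, 36, 3}.
      Root 10: left subtree has 0 nodes { }, right has 1 {26}.
      Root 6: left subtree has 0 nodes { }, right has 6 {30, 31, 12, 25, 36, 3}.
        Root 30: left subtree has 0 nodes { }, right has 5 {31, 12, 25, 36, 3}.
          Root 25: left subtree has 2 nodes {31, 12}, right has 2 {36, 3}.
            Root 12: left subtree has 1 node {31}, right has 0 { }.
            Root 3: left subtree has 1 node {36}, right has 0 { }.

26 10 31 12 36 3 25 30 6 7 23 11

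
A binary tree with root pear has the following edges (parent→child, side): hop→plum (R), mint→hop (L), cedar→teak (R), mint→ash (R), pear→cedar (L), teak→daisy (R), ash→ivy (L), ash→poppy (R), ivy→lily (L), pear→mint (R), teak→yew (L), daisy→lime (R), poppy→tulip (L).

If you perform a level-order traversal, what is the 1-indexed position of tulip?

Level-order visits nodes level by level from the root, left to right within each level.
Level 0: pear
Level 1: cedar, mint
Level 2: teak, hop, ash
Level 3: yew, daisy, plum, ivy, poppy
Level 4: lime, lily, tulip
Full level-order sequence: pear, cedar, mint, teak, hop, ash, yew, daisy, plum, ivy, poppy, lime, lily, tulip.

14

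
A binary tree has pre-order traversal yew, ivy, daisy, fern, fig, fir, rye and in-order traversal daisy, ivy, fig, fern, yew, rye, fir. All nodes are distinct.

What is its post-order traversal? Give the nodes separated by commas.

The first element of pre-order is the root; it splits in-order into left and right subtrees.
Root yew: left subtree has 4 nodes {daisy, ivy, fig, fern}, right has 2 {rye, fir}.
  Root ivy: left subtree has 1 node {daisy}, right has 2 {fig, fern}.
    Root fern: left subtree has 1 node {fig}, right has 0 { }.
  Root fir: left subtree has 1 node {rye}, right has 0 { }.

daisy, fig, fern, ivy, rye, fir, yew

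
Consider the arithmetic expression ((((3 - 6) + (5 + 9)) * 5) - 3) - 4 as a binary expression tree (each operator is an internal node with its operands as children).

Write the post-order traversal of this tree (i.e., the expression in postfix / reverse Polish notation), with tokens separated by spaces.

3 6 - 5 9 + + 5 * 3 - 4 -

Post-order on an expression tree gives postfix notation: for each operator, emit left operand, right operand, then the operator.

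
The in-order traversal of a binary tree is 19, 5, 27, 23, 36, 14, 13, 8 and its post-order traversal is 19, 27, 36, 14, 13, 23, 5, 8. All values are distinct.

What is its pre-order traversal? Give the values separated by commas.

The last element of post-order is the root; it splits in-order into left and right subtrees.
Root 8: left subtree has 7 nodes {19, 5, 27, 23, 36, 14, 13}, right has 0 { }.
  Root 5: left subtree has 1 node {19}, right has 5 {27, 23, 36, 14, 13}.
    Root 23: left subtree has 1 node {27}, right has 3 {36, 14, 13}.
      Root 13: left subtree has 2 nodes {36, 14}, right has 0 { }.
        Root 14: left subtree has 1 node {36}, right has 0 { }.

8, 5, 19, 23, 27, 13, 14, 36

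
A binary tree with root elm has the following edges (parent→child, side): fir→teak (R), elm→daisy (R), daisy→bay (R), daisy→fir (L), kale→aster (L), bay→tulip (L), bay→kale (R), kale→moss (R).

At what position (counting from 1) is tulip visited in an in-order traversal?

5

In-order visits the left subtree, then the node, then the right subtree.
At elm: no left child.
Visit elm.
At elm: go right to daisy.
  At daisy: go left to fir.
    At fir: no left child.
    Visit fir.
    At fir: go right to teak.
      teak is a leaf — visit teak.
  Visit daisy.
  At daisy: go right to bay.
    At bay: go left to tulip.
      tulip is a leaf — visit tulip.
    Visit bay.
    At bay: go right to kale.
      At kale: go left to aster.
        aster is a leaf — visit aster.
      Visit kale.
      At kale: go right to moss.
        moss is a leaf — visit moss.
Full in-order sequence: elm, fir, teak, daisy, tulip, bay, aster, kale, moss.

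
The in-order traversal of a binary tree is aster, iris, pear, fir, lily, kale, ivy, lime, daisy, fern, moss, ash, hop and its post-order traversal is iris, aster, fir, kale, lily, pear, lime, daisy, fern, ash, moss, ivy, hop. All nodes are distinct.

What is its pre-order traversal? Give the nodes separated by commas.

hop, ivy, pear, aster, iris, lily, fir, kale, moss, fern, daisy, lime, ash

The last element of post-order is the root; it splits in-order into left and right subtrees.
Root hop: left subtree has 12 nodes {aster, iris, pear, fir, lily, kale, ivy, lime, daisy, fern, moss, ash}, right has 0 { }.
  Root ivy: left subtree has 6 nodes {aster, iris, pear, fir, lily, kale}, right has 5 {lime, daisy, fern, moss, ash}.
    Root pear: left subtree has 2 nodes {aster, iris}, right has 3 {fir, lily, kale}.
      Root aster: left subtree has 0 nodes { }, right has 1 {iris}.
      Root lily: left subtree has 1 node {fir}, right has 1 {kale}.
    Root moss: left subtree has 3 nodes {lime, daisy, fern}, right has 1 {ash}.
      Root fern: left subtree has 2 nodes {lime, daisy}, right has 0 { }.
        Root daisy: left subtree has 1 node {lime}, right has 0 { }.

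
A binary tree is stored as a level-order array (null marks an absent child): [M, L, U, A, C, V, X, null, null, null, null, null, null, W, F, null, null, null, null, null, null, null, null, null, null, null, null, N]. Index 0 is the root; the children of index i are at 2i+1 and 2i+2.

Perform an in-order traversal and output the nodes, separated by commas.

A, L, C, M, V, U, N, W, X, F

In-order visits the left subtree, then the node, then the right subtree.
At M: go left to L.
  At L: go left to A.
    A is a leaf — visit A.
  Visit L.
  At L: go right to C.
    C is a leaf — visit C.
Visit M.
At M: go right to U.
  At U: go left to V.
    V is a leaf — visit V.
  Visit U.
  At U: go right to X.
    At X: go left to W.
      At W: go left to N.
        N is a leaf — visit N.
      Visit W.
      At W: no right child.
    Visit X.
    At X: go right to F.
      F is a leaf — visit F.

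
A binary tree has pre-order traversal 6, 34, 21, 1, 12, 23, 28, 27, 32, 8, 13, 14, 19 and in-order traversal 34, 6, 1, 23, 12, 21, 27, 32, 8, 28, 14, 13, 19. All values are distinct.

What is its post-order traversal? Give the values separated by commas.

The first element of pre-order is the root; it splits in-order into left and right subtrees.
Root 6: left subtree has 1 node {34}, right has 11 {1, 23, 12, 21, 27, 32, 8, 28, 14, 13, 19}.
  Root 21: left subtree has 3 nodes {1, 23, 12}, right has 7 {27, 32, 8, 28, 14, 13, 19}.
    Root 1: left subtree has 0 nodes { }, right has 2 {23, 12}.
      Root 12: left subtree has 1 node {23}, right has 0 { }.
    Root 28: left subtree has 3 nodes {27, 32, 8}, right has 3 {14, 13, 19}.
      Root 27: left subtree has 0 nodes { }, right has 2 {32, 8}.
        Root 32: left subtree has 0 nodes { }, right has 1 {8}.
      Root 13: left subtree has 1 node {14}, right has 1 {19}.

34, 23, 12, 1, 8, 32, 27, 14, 19, 13, 28, 21, 6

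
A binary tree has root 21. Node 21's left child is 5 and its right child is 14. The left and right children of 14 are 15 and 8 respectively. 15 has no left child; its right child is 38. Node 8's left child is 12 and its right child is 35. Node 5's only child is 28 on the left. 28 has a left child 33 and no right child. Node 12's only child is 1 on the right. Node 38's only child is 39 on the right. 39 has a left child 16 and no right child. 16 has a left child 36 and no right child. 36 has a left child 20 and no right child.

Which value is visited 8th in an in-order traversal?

In-order visits the left subtree, then the node, then the right subtree.
At 21: go left to 5.
  At 5: go left to 28.
    At 28: go left to 33.
      33 is a leaf — visit 33.
    Visit 28.
    At 28: no right child.
  Visit 5.
  At 5: no right child.
Visit 21.
At 21: go right to 14.
  At 14: go left to 15.
    At 15: no left child.
    Visit 15.
    At 15: go right to 38.
      At 38: no left child.
      Visit 38.
      At 38: go right to 39.
        At 39: go left to 16.
          At 16: go left to 36.
            At 36: go left to 20.
              20 is a leaf — visit 20.
            Visit 36.
            At 36: no right child.
          Visit 16.
          At 16: no right child.
        Visit 39.
        At 39: no right child.
  Visit 14.
  At 14: go right to 8.
    At 8: go left to 12.
      At 12: no left child.
      Visit 12.
      At 12: go right to 1.
        1 is a leaf — visit 1.
    Visit 8.
    At 8: go right to 35.
      35 is a leaf — visit 35.
Full in-order sequence: 33, 28, 5, 21, 15, 38, 20, 36, 16, 39, 14, 12, 1, 8, 35.

36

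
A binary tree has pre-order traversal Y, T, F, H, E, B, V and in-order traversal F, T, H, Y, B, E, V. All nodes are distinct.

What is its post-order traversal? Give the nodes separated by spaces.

The first element of pre-order is the root; it splits in-order into left and right subtrees.
Root Y: left subtree has 3 nodes {F, T, H}, right has 3 {B, E, V}.
  Root T: left subtree has 1 node {F}, right has 1 {H}.
  Root E: left subtree has 1 node {B}, right has 1 {V}.

F H T B V E Y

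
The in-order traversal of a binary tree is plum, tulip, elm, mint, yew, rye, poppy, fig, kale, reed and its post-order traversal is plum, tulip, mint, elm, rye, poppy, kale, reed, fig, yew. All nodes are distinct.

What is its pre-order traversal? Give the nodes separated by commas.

The last element of post-order is the root; it splits in-order into left and right subtrees.
Root yew: left subtree has 4 nodes {plum, tulip, elm, mint}, right has 5 {rye, poppy, fig, kale, reed}.
  Root elm: left subtree has 2 nodes {plum, tulip}, right has 1 {mint}.
    Root tulip: left subtree has 1 node {plum}, right has 0 { }.
  Root fig: left subtree has 2 nodes {rye, poppy}, right has 2 {kale, reed}.
    Root poppy: left subtree has 1 node {rye}, right has 0 { }.
    Root reed: left subtree has 1 node {kale}, right has 0 { }.

yew, elm, tulip, plum, mint, fig, poppy, rye, reed, kale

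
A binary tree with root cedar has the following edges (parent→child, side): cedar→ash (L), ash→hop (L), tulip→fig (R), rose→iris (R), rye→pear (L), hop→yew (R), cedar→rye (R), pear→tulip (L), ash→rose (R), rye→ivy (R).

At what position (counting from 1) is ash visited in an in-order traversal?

3

In-order visits the left subtree, then the node, then the right subtree.
At cedar: go left to ash.
  At ash: go left to hop.
    At hop: no left child.
    Visit hop.
    At hop: go right to yew.
      yew is a leaf — visit yew.
  Visit ash.
  At ash: go right to rose.
    At rose: no left child.
    Visit rose.
    At rose: go right to iris.
      iris is a leaf — visit iris.
Visit cedar.
At cedar: go right to rye.
  At rye: go left to pear.
    At pear: go left to tulip.
      At tulip: no left child.
      Visit tulip.
      At tulip: go right to fig.
        fig is a leaf — visit fig.
    Visit pear.
    At pear: no right child.
  Visit rye.
  At rye: go right to ivy.
    ivy is a leaf — visit ivy.
Full in-order sequence: hop, yew, ash, rose, iris, cedar, tulip, fig, pear, rye, ivy.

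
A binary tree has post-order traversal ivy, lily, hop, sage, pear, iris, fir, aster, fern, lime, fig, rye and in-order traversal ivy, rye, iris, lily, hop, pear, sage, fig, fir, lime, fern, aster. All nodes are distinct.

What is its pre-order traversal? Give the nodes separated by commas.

rye, ivy, fig, iris, pear, hop, lily, sage, lime, fir, fern, aster

The last element of post-order is the root; it splits in-order into left and right subtrees.
Root rye: left subtree has 1 node {ivy}, right has 10 {iris, lily, hop, pear, sage, fig, fir, lime, fern, aster}.
  Root fig: left subtree has 5 nodes {iris, lily, hop, pear, sage}, right has 4 {fir, lime, fern, aster}.
    Root iris: left subtree has 0 nodes { }, right has 4 {lily, hop, pear, sage}.
      Root pear: left subtree has 2 nodes {lily, hop}, right has 1 {sage}.
        Root hop: left subtree has 1 node {lily}, right has 0 { }.
    Root lime: left subtree has 1 node {fir}, right has 2 {fern, aster}.
      Root fern: left subtree has 0 nodes { }, right has 1 {aster}.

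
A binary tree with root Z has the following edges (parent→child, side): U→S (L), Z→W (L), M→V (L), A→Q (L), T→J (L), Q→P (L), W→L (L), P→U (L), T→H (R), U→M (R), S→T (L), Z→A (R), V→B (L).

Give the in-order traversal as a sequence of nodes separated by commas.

In-order visits the left subtree, then the node, then the right subtree.
At Z: go left to W.
  At W: go left to L.
    L is a leaf — visit L.
  Visit W.
  At W: no right child.
Visit Z.
At Z: go right to A.
  At A: go left to Q.
    At Q: go left to P.
      At P: go left to U.
        At U: go left to S.
          At S: go left to T.
            At T: go left to J.
              J is a leaf — visit J.
            Visit T.
            At T: go right to H.
              H is a leaf — visit H.
          Visit S.
          At S: no right child.
        Visit U.
        At U: go right to M.
          At M: go left to V.
            At V: go left to B.
              B is a leaf — visit B.
            Visit V.
            At V: no right child.
          Visit M.
          At M: no right child.
      Visit P.
      At P: no right child.
    Visit Q.
    At Q: no right child.
  Visit A.
  At A: no right child.

L, W, Z, J, T, H, S, U, B, V, M, P, Q, A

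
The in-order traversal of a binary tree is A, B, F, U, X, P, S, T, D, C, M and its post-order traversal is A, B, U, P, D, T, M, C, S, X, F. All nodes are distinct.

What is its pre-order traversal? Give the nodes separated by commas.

F, B, A, X, U, S, P, C, T, D, M

The last element of post-order is the root; it splits in-order into left and right subtrees.
Root F: left subtree has 2 nodes {A, B}, right has 8 {U, X, P, S, T, D, C, M}.
  Root B: left subtree has 1 node {A}, right has 0 { }.
  Root X: left subtree has 1 node {U}, right has 6 {P, S, T, D, C, M}.
    Root S: left subtree has 1 node {P}, right has 4 {T, D, C, M}.
      Root C: left subtree has 2 nodes {T, D}, right has 1 {M}.
        Root T: left subtree has 0 nodes { }, right has 1 {D}.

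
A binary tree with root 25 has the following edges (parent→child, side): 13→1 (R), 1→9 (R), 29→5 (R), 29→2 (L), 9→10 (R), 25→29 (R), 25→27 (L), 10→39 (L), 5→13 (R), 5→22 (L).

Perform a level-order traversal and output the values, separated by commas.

25, 27, 29, 2, 5, 22, 13, 1, 9, 10, 39

Level-order visits nodes level by level from the root, left to right within each level.
Level 0: 25
Level 1: 27, 29
Level 2: 2, 5
Level 3: 22, 13
Level 4: 1
Level 5: 9
Level 6: 10
Level 7: 39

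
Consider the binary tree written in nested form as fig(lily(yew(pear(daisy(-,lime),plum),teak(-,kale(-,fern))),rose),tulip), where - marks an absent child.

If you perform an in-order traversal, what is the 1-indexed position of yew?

5

In-order visits the left subtree, then the node, then the right subtree.
At fig: go left to lily.
  At lily: go left to yew.
    At yew: go left to pear.
      At pear: go left to daisy.
        At daisy: no left child.
        Visit daisy.
        At daisy: go right to lime.
          lime is a leaf — visit lime.
      Visit pear.
      At pear: go right to plum.
        plum is a leaf — visit plum.
    Visit yew.
    At yew: go right to teak.
      At teak: no left child.
      Visit teak.
      At teak: go right to kale.
        At kale: no left child.
        Visit kale.
        At kale: go right to fern.
          fern is a leaf — visit fern.
  Visit lily.
  At lily: go right to rose.
    rose is a leaf — visit rose.
Visit fig.
At fig: go right to tulip.
  tulip is a leaf — visit tulip.
Full in-order sequence: daisy, lime, pear, plum, yew, teak, kale, fern, lily, rose, fig, tulip.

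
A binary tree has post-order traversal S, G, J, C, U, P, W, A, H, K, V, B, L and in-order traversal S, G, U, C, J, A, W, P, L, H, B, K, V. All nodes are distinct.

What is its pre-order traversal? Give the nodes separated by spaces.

L A U G S C J W P B H V K

The last element of post-order is the root; it splits in-order into left and right subtrees.
Root L: left subtree has 8 nodes {S, G, U, C, J, A, W, P}, right has 4 {H, B, K, V}.
  Root A: left subtree has 5 nodes {S, G, U, C, J}, right has 2 {W, P}.
    Root U: left subtree has 2 nodes {S, G}, right has 2 {C, J}.
      Root G: left subtree has 1 node {S}, right has 0 { }.
      Root C: left subtree has 0 nodes { }, right has 1 {J}.
    Root W: left subtree has 0 nodes { }, right has 1 {P}.
  Root B: left subtree has 1 node {H}, right has 2 {K, V}.
    Root V: left subtree has 1 node {K}, right has 0 { }.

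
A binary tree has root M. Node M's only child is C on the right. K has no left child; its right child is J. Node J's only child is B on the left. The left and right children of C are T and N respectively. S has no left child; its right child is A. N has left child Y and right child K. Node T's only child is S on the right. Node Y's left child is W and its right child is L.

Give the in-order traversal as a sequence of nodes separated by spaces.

M T S A C W Y L N K B J

In-order visits the left subtree, then the node, then the right subtree.
At M: no left child.
Visit M.
At M: go right to C.
  At C: go left to T.
    At T: no left child.
    Visit T.
    At T: go right to S.
      At S: no left child.
      Visit S.
      At S: go right to A.
        A is a leaf — visit A.
  Visit C.
  At C: go right to N.
    At N: go left to Y.
      At Y: go left to W.
        W is a leaf — visit W.
      Visit Y.
      At Y: go right to L.
        L is a leaf — visit L.
    Visit N.
    At N: go right to K.
      At K: no left child.
      Visit K.
      At K: go right to J.
        At J: go left to B.
          B is a leaf — visit B.
        Visit J.
        At J: no right child.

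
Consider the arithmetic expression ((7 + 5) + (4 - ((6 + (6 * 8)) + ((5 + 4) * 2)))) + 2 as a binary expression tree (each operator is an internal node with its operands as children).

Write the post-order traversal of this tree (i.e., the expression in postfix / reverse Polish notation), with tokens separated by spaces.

Post-order on an expression tree gives postfix notation: for each operator, emit left operand, right operand, then the operator.

7 5 + 4 6 6 8 * + 5 4 + 2 * + - + 2 +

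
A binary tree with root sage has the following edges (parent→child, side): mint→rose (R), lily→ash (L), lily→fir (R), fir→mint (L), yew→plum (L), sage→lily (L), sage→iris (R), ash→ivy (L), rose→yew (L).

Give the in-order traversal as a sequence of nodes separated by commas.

In-order visits the left subtree, then the node, then the right subtree.
At sage: go left to lily.
  At lily: go left to ash.
    At ash: go left to ivy.
      ivy is a leaf — visit ivy.
    Visit ash.
    At ash: no right child.
  Visit lily.
  At lily: go right to fir.
    At fir: go left to mint.
      At mint: no left child.
      Visit mint.
      At mint: go right to rose.
        At rose: go left to yew.
          At yew: go left to plum.
            plum is a leaf — visit plum.
          Visit yew.
          At yew: no right child.
        Visit rose.
        At rose: no right child.
    Visit fir.
    At fir: no right child.
Visit sage.
At sage: go right to iris.
  iris is a leaf — visit iris.

ivy, ash, lily, mint, plum, yew, rose, fir, sage, iris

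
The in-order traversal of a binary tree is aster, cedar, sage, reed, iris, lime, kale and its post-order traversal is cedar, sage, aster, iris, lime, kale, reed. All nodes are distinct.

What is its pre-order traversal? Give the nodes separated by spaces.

The last element of post-order is the root; it splits in-order into left and right subtrees.
Root reed: left subtree has 3 nodes {aster, cedar, sage}, right has 3 {iris, lime, kale}.
  Root aster: left subtree has 0 nodes { }, right has 2 {cedar, sage}.
    Root sage: left subtree has 1 node {cedar}, right has 0 { }.
  Root kale: left subtree has 2 nodes {iris, lime}, right has 0 { }.
    Root lime: left subtree has 1 node {iris}, right has 0 { }.

reed aster sage cedar kale lime iris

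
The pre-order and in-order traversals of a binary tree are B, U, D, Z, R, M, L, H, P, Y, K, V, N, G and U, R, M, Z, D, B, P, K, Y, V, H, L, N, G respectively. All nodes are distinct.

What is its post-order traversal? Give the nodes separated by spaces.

M R Z D U K V Y P H G N L B

The first element of pre-order is the root; it splits in-order into left and right subtrees.
Root B: left subtree has 5 nodes {U, R, M, Z, D}, right has 8 {P, K, Y, V, H, L, N, G}.
  Root U: left subtree has 0 nodes { }, right has 4 {R, M, Z, D}.
    Root D: left subtree has 3 nodes {R, M, Z}, right has 0 { }.
      Root Z: left subtree has 2 nodes {R, M}, right has 0 { }.
        Root R: left subtree has 0 nodes { }, right has 1 {M}.
  Root L: left subtree has 5 nodes {P, K, Y, V, H}, right has 2 {N, G}.
    Root H: left subtree has 4 nodes {P, K, Y, V}, right has 0 { }.
      Root P: left subtree has 0 nodes { }, right has 3 {K, Y, V}.
        Root Y: left subtree has 1 node {K}, right has 1 {V}.
    Root N: left subtree has 0 nodes { }, right has 1 {G}.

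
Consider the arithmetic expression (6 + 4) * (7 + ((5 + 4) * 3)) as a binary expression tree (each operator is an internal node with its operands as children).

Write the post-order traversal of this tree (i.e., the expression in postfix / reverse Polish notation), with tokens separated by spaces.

Post-order on an expression tree gives postfix notation: for each operator, emit left operand, right operand, then the operator.

6 4 + 7 5 4 + 3 * + *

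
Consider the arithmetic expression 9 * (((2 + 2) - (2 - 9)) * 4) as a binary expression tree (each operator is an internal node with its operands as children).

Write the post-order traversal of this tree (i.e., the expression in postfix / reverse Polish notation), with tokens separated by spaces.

Post-order on an expression tree gives postfix notation: for each operator, emit left operand, right operand, then the operator.

9 2 2 + 2 9 - - 4 * *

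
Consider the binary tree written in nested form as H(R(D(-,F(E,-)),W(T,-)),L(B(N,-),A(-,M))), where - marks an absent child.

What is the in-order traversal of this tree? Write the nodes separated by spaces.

In-order visits the left subtree, then the node, then the right subtree.
At H: go left to R.
  At R: go left to D.
    At D: no left child.
    Visit D.
    At D: go right to F.
      At F: go left to E.
        E is a leaf — visit E.
      Visit F.
      At F: no right child.
  Visit R.
  At R: go right to W.
    At W: go left to T.
      T is a leaf — visit T.
    Visit W.
    At W: no right child.
Visit H.
At H: go right to L.
  At L: go left to B.
    At B: go left to N.
      N is a leaf — visit N.
    Visit B.
    At B: no right child.
  Visit L.
  At L: go right to A.
    At A: no left child.
    Visit A.
    At A: go right to M.
      M is a leaf — visit M.

D E F R T W H N B L A M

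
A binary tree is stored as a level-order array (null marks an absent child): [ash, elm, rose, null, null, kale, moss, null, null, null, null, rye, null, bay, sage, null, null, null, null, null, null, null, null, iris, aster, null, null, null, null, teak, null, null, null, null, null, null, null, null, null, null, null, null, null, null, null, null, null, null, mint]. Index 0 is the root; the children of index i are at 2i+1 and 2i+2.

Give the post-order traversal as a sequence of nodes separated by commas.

Post-order visits the left subtree, then the right subtree, then the node.
At ash: go left to elm.
  elm is a leaf — visit elm.
At ash: go right to rose.
  At rose: go left to kale.
    At kale: go left to rye.
      At rye: go left to iris.
        At iris: no left child.
        At iris: go right to mint.
          mint is a leaf — visit mint.
        Visit iris.
      At rye: go right to aster.
        aster is a leaf — visit aster.
      Visit rye.
    At kale: no right child.
    Visit kale.
  At rose: go right to moss.
    At moss: go left to bay.
      bay is a leaf — visit bay.
    At moss: go right to sage.
      At sage: go left to teak.
        teak is a leaf — visit teak.
      At sage: no right child.
      Visit sage.
    Visit moss.
  Visit rose.
Visit ash.

elm, mint, iris, aster, rye, kale, bay, teak, sage, moss, rose, ash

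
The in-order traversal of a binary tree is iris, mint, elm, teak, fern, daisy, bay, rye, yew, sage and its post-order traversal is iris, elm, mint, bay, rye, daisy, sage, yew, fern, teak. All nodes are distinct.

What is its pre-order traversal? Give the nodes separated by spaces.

teak mint iris elm fern yew daisy rye bay sage

The last element of post-order is the root; it splits in-order into left and right subtrees.
Root teak: left subtree has 3 nodes {iris, mint, elm}, right has 6 {fern, daisy, bay, rye, yew, sage}.
  Root mint: left subtree has 1 node {iris}, right has 1 {elm}.
  Root fern: left subtree has 0 nodes { }, right has 5 {daisy, bay, rye, yew, sage}.
    Root yew: left subtree has 3 nodes {daisy, bay, rye}, right has 1 {sage}.
      Root daisy: left subtree has 0 nodes { }, right has 2 {bay, rye}.
        Root rye: left subtree has 1 node {bay}, right has 0 { }.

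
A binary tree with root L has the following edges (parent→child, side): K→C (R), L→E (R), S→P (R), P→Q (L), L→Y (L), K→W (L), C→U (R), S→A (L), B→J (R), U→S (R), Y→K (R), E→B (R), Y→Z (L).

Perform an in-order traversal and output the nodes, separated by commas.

In-order visits the left subtree, then the node, then the right subtree.
At L: go left to Y.
  At Y: go left to Z.
    Z is a leaf — visit Z.
  Visit Y.
  At Y: go right to K.
    At K: go left to W.
      W is a leaf — visit W.
    Visit K.
    At K: go right to C.
      At C: no left child.
      Visit C.
      At C: go right to U.
        At U: no left child.
        Visit U.
        At U: go right to S.
          At S: go left to A.
            A is a leaf — visit A.
          Visit S.
          At S: go right to P.
            At P: go left to Q.
              Q is a leaf — visit Q.
            Visit P.
            At P: no right child.
Visit L.
At L: go right to E.
  At E: no left child.
  Visit E.
  At E: go right to B.
    At B: no left child.
    Visit B.
    At B: go right to J.
      J is a leaf — visit J.

Z, Y, W, K, C, U, A, S, Q, P, L, E, B, J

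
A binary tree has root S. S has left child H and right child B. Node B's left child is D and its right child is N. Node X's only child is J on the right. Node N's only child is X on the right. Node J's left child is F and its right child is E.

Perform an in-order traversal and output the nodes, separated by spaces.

H S D B N X F J E

In-order visits the left subtree, then the node, then the right subtree.
At S: go left to H.
  H is a leaf — visit H.
Visit S.
At S: go right to B.
  At B: go left to D.
    D is a leaf — visit D.
  Visit B.
  At B: go right to N.
    At N: no left child.
    Visit N.
    At N: go right to X.
      At X: no left child.
      Visit X.
      At X: go right to J.
        At J: go left to F.
          F is a leaf — visit F.
        Visit J.
        At J: go right to E.
          E is a leaf — visit E.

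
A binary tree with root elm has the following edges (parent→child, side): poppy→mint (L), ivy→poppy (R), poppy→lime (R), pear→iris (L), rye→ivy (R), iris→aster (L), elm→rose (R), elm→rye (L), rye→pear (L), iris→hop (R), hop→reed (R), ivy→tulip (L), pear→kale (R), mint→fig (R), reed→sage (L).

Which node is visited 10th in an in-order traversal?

ivy

In-order visits the left subtree, then the node, then the right subtree.
At elm: go left to rye.
  At rye: go left to pear.
    At pear: go left to iris.
      At iris: go left to aster.
        aster is a leaf — visit aster.
      Visit iris.
      At iris: go right to hop.
        At hop: no left child.
        Visit hop.
        At hop: go right to reed.
          At reed: go left to sage.
            sage is a leaf — visit sage.
          Visit reed.
          At reed: no right child.
    Visit pear.
    At pear: go right to kale.
      kale is a leaf — visit kale.
  Visit rye.
  At rye: go right to ivy.
    At ivy: go left to tulip.
      tulip is a leaf — visit tulip.
    Visit ivy.
    At ivy: go right to poppy.
      At poppy: go left to mint.
        At mint: no left child.
        Visit mint.
        At mint: go right to fig.
          fig is a leaf — visit fig.
      Visit poppy.
      At poppy: go right to lime.
        lime is a leaf — visit lime.
Visit elm.
At elm: go right to rose.
  rose is a leaf — visit rose.
Full in-order sequence: aster, iris, hop, sage, reed, pear, kale, rye, tulip, ivy, mint, fig, poppy, lime, elm, rose.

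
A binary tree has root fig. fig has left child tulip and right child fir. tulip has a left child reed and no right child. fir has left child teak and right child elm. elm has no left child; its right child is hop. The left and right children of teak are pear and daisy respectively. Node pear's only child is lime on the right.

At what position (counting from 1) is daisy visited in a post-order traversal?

Post-order visits the left subtree, then the right subtree, then the node.
At fig: go left to tulip.
  At tulip: go left to reed.
    reed is a leaf — visit reed.
  At tulip: no right child.
  Visit tulip.
At fig: go right to fir.
  At fir: go left to teak.
    At teak: go left to pear.
      At pear: no left child.
      At pear: go right to lime.
        lime is a leaf — visit lime.
      Visit pear.
    At teak: go right to daisy.
      daisy is a leaf — visit daisy.
    Visit teak.
  At fir: go right to elm.
    At elm: no left child.
    At elm: go right to hop.
      hop is a leaf — visit hop.
    Visit elm.
  Visit fir.
Visit fig.
Full post-order sequence: reed, tulip, lime, pear, daisy, teak, hop, elm, fir, fig.

5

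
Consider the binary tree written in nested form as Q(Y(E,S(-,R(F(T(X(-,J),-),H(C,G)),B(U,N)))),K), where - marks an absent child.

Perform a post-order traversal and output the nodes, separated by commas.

E, J, X, T, C, G, H, F, U, N, B, R, S, Y, K, Q

Post-order visits the left subtree, then the right subtree, then the node.
At Q: go left to Y.
  At Y: go left to E.
    E is a leaf — visit E.
  At Y: go right to S.
    At S: no left child.
    At S: go right to R.
      At R: go left to F.
        At F: go left to T.
          At T: go left to X.
            At X: no left child.
            At X: go right to J.
              J is a leaf — visit J.
            Visit X.
          At T: no right child.
          Visit T.
        At F: go right to H.
          At H: go left to C.
            C is a leaf — visit C.
          At H: go right to G.
            G is a leaf — visit G.
          Visit H.
        Visit F.
      At R: go right to B.
        At B: go left to U.
          U is a leaf — visit U.
        At B: go right to N.
          N is a leaf — visit N.
        Visit B.
      Visit R.
    Visit S.
  Visit Y.
At Q: go right to K.
  K is a leaf — visit K.
Visit Q.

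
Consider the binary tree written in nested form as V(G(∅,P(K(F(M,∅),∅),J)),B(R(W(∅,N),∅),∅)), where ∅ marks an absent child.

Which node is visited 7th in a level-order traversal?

J

Level-order visits nodes level by level from the root, left to right within each level.
Level 0: V
Level 1: G, B
Level 2: P, R
Level 3: K, J, W
Level 4: F, N
Level 5: M
Full level-order sequence: V, G, B, P, R, K, J, W, F, N, M.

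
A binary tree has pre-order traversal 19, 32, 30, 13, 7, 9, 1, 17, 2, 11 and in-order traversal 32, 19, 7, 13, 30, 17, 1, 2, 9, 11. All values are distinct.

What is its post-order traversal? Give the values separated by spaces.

The first element of pre-order is the root; it splits in-order into left and right subtrees.
Root 19: left subtree has 1 node {32}, right has 8 {7, 13, 30, 17, 1, 2, 9, 11}.
  Root 30: left subtree has 2 nodes {7, 13}, right has 5 {17, 1, 2, 9, 11}.
    Root 13: left subtree has 1 node {7}, right has 0 { }.
    Root 9: left subtree has 3 nodes {17, 1, 2}, right has 1 {11}.
      Root 1: left subtree has 1 node {17}, right has 1 {2}.

32 7 13 17 2 1 11 9 30 19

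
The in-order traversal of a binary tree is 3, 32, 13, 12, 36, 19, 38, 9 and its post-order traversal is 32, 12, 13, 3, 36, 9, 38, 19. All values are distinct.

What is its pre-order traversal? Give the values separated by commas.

19, 36, 3, 13, 32, 12, 38, 9

The last element of post-order is the root; it splits in-order into left and right subtrees.
Root 19: left subtree has 5 nodes {3, 32, 13, 12, 36}, right has 2 {38, 9}.
  Root 36: left subtree has 4 nodes {3, 32, 13, 12}, right has 0 { }.
    Root 3: left subtree has 0 nodes { }, right has 3 {32, 13, 12}.
      Root 13: left subtree has 1 node {32}, right has 1 {12}.
  Root 38: left subtree has 0 nodes { }, right has 1 {9}.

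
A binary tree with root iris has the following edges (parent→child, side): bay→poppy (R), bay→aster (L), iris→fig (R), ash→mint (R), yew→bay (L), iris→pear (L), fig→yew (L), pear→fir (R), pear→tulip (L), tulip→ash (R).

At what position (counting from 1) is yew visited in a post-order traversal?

9

Post-order visits the left subtree, then the right subtree, then the node.
At iris: go left to pear.
  At pear: go left to tulip.
    At tulip: no left child.
    At tulip: go right to ash.
      At ash: no left child.
      At ash: go right to mint.
        mint is a leaf — visit mint.
      Visit ash.
    Visit tulip.
  At pear: go right to fir.
    fir is a leaf — visit fir.
  Visit pear.
At iris: go right to fig.
  At fig: go left to yew.
    At yew: go left to bay.
      At bay: go left to aster.
        aster is a leaf — visit aster.
      At bay: go right to poppy.
        poppy is a leaf — visit poppy.
      Visit bay.
    At yew: no right child.
    Visit yew.
  At fig: no right child.
  Visit fig.
Visit iris.
Full post-order sequence: mint, ash, tulip, fir, pear, aster, poppy, bay, yew, fig, iris.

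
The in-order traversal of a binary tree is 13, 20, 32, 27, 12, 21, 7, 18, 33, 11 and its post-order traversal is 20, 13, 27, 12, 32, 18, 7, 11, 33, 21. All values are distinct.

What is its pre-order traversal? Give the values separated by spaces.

The last element of post-order is the root; it splits in-order into left and right subtrees.
Root 21: left subtree has 5 nodes {13, 20, 32, 27, 12}, right has 4 {7, 18, 33, 11}.
  Root 32: left subtree has 2 nodes {13, 20}, right has 2 {27, 12}.
    Root 13: left subtree has 0 nodes { }, right has 1 {20}.
    Root 12: left subtree has 1 node {27}, right has 0 { }.
  Root 33: left subtree has 2 nodes {7, 18}, right has 1 {11}.
    Root 7: left subtree has 0 nodes { }, right has 1 {18}.

21 32 13 20 12 27 33 7 18 11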